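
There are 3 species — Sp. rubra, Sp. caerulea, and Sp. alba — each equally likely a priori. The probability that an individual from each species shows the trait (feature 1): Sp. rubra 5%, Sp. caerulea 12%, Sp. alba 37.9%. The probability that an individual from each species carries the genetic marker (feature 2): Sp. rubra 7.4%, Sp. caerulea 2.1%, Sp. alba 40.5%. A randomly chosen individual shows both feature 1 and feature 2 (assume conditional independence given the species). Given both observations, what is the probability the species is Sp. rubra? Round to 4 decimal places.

0.0232

With a uniform prior (1/3 each), posterior ∝ likelihood:
  Sp. rubra: 0.05 × 0.074 = 0.0037
  Sp. caerulea: 0.12 × 0.021 = 0.00252
  Sp. alba: 0.379 × 0.405 = 0.153495
Normalizing constant = 0.159715.
P(Sp. rubra | evidence) = 0.0037 / 0.159715 ≈ 0.0232.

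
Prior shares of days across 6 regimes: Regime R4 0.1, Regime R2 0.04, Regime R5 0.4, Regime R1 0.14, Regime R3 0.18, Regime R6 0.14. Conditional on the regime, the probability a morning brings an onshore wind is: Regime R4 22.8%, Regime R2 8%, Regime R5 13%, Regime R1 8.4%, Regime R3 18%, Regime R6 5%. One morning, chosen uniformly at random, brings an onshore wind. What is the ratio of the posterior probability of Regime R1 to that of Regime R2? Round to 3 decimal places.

3.675

Unnormalized posteriors (prior × likelihood):
  Regime R4: 0.1 × 0.228 = 0.0228
  Regime R2: 0.04 × 0.08 = 0.0032
  Regime R5: 0.4 × 0.13 = 0.052
  Regime R1: 0.14 × 0.084 = 0.01176
  Regime R3: 0.18 × 0.18 = 0.0324
  Regime R6: 0.14 × 0.05 = 0.007
Total = 0.12916.
The ratio is 0.01176 / 0.0032 (the normalizer cancels) = 3.675.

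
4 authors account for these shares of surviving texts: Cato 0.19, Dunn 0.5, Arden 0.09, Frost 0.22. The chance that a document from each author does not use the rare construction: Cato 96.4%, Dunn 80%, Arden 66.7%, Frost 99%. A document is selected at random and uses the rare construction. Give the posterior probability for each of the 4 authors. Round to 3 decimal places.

Taking complements, P(rare-form | each) = Cato 0.036, Dunn 0.2, Arden 0.333, Frost 0.01.
Unnormalized posteriors (prior × likelihood):
  Cato: 0.19 × 0.036 = 0.00684
  Dunn: 0.5 × 0.2 = 0.1
  Arden: 0.09 × 0.333 = 0.02997
  Frost: 0.22 × 0.01 = 0.0022
Total = 0.13901.
P(Cato | rare-form) = 0.00684/0.13901 ≈ 0.049
P(Dunn | rare-form) = 0.1/0.13901 ≈ 0.719
P(Arden | rare-form) = 0.02997/0.13901 ≈ 0.216
P(Frost | rare-form) = 0.0022/0.13901 ≈ 0.016

Cato 0.049, Dunn 0.719, Arden 0.216, Frost 0.016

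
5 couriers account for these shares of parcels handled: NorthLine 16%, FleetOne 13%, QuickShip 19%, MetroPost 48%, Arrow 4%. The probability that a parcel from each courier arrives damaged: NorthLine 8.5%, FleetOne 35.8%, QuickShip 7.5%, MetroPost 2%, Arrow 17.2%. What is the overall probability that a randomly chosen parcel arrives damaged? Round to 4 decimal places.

0.0909

Prior × likelihood for each hypothesis:
  NorthLine: 0.16 × 0.085 = 0.0136
  FleetOne: 0.13 × 0.358 = 0.04654
  QuickShip: 0.19 × 0.075 = 0.01425
  MetroPost: 0.48 × 0.02 = 0.0096
  Arrow: 0.04 × 0.172 = 0.00688
P(damaged) = 0.0136 + 0.04654 + 0.01425 + 0.0096 + 0.00688 = 0.09087 → 0.0909.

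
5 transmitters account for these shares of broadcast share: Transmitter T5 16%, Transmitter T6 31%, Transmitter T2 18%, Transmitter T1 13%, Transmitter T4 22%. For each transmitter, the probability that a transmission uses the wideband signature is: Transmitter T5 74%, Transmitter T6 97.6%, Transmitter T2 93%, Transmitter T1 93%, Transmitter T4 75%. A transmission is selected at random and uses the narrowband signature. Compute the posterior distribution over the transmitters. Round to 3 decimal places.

Taking complements, P(narrowband | each) = Transmitter T5 0.26, Transmitter T6 0.024, Transmitter T2 0.07, Transmitter T1 0.07, Transmitter T4 0.25.
Unnormalized posteriors (prior × likelihood):
  Transmitter T5: 0.16 × 0.26 = 0.0416
  Transmitter T6: 0.31 × 0.024 = 0.00744
  Transmitter T2: 0.18 × 0.07 = 0.0126
  Transmitter T1: 0.13 × 0.07 = 0.0091
  Transmitter T4: 0.22 × 0.25 = 0.055
Normalizing constant = 0.12574.
P(Transmitter T5 | narrowband) = 0.0416/0.12574 ≈ 0.331
P(Transmitter T6 | narrowband) = 0.00744/0.12574 ≈ 0.059
P(Transmitter T2 | narrowband) = 0.0126/0.12574 ≈ 0.100
P(Transmitter T1 | narrowband) = 0.0091/0.12574 ≈ 0.072
P(Transmitter T4 | narrowband) = 0.055/0.12574 ≈ 0.437

Transmitter T5 0.331, Transmitter T6 0.059, Transmitter T2 0.100, Transmitter T1 0.072, Transmitter T4 0.437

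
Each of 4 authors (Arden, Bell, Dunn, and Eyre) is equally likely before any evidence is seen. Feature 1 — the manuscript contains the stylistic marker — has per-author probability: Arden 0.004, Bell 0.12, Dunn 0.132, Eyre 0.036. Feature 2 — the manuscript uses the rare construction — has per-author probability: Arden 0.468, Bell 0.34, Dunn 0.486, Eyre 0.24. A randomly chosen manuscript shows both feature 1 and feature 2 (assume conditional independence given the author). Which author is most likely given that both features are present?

With a uniform prior (1/4 each), posterior ∝ likelihood:
  Arden: 0.004 × 0.468 = 0.001872
  Bell: 0.12 × 0.34 = 0.0408
  Dunn: 0.132 × 0.486 = 0.064152
  Eyre: 0.036 × 0.24 = 0.00864
Normalizing constant = 0.115464.
Largest term belongs to Dunn, so Dunn is most probable.

Dunn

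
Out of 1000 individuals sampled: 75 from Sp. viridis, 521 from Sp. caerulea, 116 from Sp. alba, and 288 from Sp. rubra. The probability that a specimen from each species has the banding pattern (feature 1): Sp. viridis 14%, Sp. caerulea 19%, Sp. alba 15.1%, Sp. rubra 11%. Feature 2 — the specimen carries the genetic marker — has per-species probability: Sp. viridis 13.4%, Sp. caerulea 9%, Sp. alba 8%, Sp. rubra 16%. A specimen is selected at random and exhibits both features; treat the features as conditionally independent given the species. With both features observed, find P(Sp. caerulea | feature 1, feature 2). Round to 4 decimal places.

0.5307

Compute prior × likelihood for every hypothesis:
  Sp. viridis: 0.075 × 0.14 × 0.134 = 0.001407
  Sp. caerulea: 0.521 × 0.19 × 0.09 = 0.0089091
  Sp. alba: 0.116 × 0.151 × 0.08 = 0.00140128
  Sp. rubra: 0.288 × 0.11 × 0.16 = 0.0050688
Sum = 0.01678618.
P(Sp. caerulea | evidence) = 0.0089091 / 0.01678618 ≈ 0.5307.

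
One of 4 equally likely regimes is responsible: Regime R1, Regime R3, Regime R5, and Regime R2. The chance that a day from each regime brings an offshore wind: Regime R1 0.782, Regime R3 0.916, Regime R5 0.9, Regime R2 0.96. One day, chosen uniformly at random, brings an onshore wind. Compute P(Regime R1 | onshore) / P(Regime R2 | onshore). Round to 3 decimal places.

Taking complements, P(onshore | each) = Regime R1 0.218, Regime R3 0.084, Regime R5 0.1, Regime R2 0.04.
Since the prior is uniform, the posterior is proportional to the likelihood:
  Regime R1: 0.218
  Regime R3: 0.084
  Regime R5: 0.1
  Regime R2: 0.04
Normalizing constant = 0.442.
The ratio is 0.218 / 0.04 (the normalizer cancels) = 5.450.

5.450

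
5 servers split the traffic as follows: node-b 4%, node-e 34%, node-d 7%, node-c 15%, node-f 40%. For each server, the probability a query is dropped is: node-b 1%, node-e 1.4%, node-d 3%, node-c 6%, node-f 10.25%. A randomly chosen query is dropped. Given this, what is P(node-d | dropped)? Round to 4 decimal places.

0.0367

By Bayes' rule, posterior ∝ prior × likelihood:
  node-b: 0.04 × 0.01 = 0.0004
  node-e: 0.34 × 0.014 = 0.00476
  node-d: 0.07 × 0.03 = 0.0021
  node-c: 0.15 × 0.06 = 0.009
  node-f: 0.4 × 0.1025 = 0.041
Sum = 0.05726.
P(node-d | evidence) = 0.0021 / 0.05726 ≈ 0.0367.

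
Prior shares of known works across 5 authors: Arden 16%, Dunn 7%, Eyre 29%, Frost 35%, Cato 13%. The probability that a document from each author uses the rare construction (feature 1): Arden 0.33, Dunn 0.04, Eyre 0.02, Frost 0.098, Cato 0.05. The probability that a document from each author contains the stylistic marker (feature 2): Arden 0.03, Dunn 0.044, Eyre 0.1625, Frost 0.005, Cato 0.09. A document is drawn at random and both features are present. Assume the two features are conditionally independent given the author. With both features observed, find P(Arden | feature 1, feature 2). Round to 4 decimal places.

0.4650

By Bayes' rule, posterior ∝ prior × likelihood:
  Arden: 0.16 × 0.33 × 0.03 = 0.001584
  Dunn: 0.07 × 0.04 × 0.044 = 0.0001232
  Eyre: 0.29 × 0.02 × 0.1625 = 0.0009425
  Frost: 0.35 × 0.098 × 0.005 = 0.0001715
  Cato: 0.13 × 0.05 × 0.09 = 0.000585
Sum = 0.0034062.
P(Arden | evidence) = 0.001584 / 0.0034062 ≈ 0.4650.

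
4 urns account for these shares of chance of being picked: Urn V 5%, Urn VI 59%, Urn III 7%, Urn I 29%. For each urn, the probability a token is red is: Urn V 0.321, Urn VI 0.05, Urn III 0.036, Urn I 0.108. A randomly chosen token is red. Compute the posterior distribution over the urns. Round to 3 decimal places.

Urn V 0.202, Urn VI 0.372, Urn III 0.032, Urn I 0.395

By Bayes' rule, posterior ∝ prior × likelihood:
  Urn V: 0.05 × 0.321 = 0.01605
  Urn VI: 0.59 × 0.05 = 0.0295
  Urn III: 0.07 × 0.036 = 0.00252
  Urn I: 0.29 × 0.108 = 0.03132
Normalizing constant = 0.07939.
P(Urn V | red) = 0.01605/0.07939 ≈ 0.202
P(Urn VI | red) = 0.0295/0.07939 ≈ 0.372
P(Urn III | red) = 0.00252/0.07939 ≈ 0.032
P(Urn I | red) = 0.03132/0.07939 ≈ 0.395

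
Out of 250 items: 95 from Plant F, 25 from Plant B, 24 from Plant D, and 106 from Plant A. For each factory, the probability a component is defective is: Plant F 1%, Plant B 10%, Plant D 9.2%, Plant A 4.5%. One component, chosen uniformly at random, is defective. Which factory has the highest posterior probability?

Plant A

Unnormalized posteriors (prior × likelihood):
  Plant F: 0.38 × 0.01 = 0.0038
  Plant B: 0.1 × 0.1 = 0.01
  Plant D: 0.096 × 0.092 = 0.008832
  Plant A: 0.424 × 0.045 = 0.01908
Normalizing constant = 0.041712.
Largest term belongs to Plant A, so Plant A is most probable.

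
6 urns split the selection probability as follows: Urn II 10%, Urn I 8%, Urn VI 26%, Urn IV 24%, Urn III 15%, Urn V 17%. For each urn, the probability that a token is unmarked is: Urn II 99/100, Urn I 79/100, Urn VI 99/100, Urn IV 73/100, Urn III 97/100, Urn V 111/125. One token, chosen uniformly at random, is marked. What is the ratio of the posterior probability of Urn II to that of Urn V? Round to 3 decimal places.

Taking complements, P(marked | each) = Urn II 0.01, Urn I 0.21, Urn VI 0.01, Urn IV 0.27, Urn III 0.03, Urn V 0.112.
By Bayes' rule, posterior ∝ prior × likelihood:
  Urn II: 0.1 × 0.01 = 0.001
  Urn I: 0.08 × 0.21 = 0.0168
  Urn VI: 0.26 × 0.01 = 0.0026
  Urn IV: 0.24 × 0.27 = 0.0648
  Urn III: 0.15 × 0.03 = 0.0045
  Urn V: 0.17 × 0.112 = 0.01904
Normalizing constant = 0.10874.
The ratio is 0.001 / 0.01904 (the normalizer cancels) = 0.053.

0.053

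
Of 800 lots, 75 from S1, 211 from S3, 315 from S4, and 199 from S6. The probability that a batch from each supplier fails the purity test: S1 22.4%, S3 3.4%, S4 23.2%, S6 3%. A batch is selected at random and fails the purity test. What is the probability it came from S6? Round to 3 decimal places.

Compute prior × likelihood for every hypothesis:
  S1: 0.09375 × 0.224 = 0.021
  S3: 0.26375 × 0.034 = 0.0089675
  S4: 0.39375 × 0.232 = 0.09135
  S6: 0.24875 × 0.03 = 0.0074625
Sum = 0.12878.
P(S6 | evidence) = 0.0074625 / 0.12878 ≈ 0.058.

0.058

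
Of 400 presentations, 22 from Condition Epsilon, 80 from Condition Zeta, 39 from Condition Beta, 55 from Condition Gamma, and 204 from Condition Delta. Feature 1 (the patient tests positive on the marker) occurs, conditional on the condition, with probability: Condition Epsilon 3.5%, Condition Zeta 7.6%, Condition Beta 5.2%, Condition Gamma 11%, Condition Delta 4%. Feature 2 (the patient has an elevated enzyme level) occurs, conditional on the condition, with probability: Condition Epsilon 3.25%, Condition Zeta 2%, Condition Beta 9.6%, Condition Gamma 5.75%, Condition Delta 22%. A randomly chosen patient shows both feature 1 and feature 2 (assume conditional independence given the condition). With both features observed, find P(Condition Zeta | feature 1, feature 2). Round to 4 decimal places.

0.0489

By Bayes' rule, posterior ∝ prior × likelihood:
  Condition Epsilon: 0.055 × 0.035 × 0.0325 = 0.0000625625
  Condition Zeta: 0.2 × 0.076 × 0.02 = 0.000304
  Condition Beta: 0.0975 × 0.052 × 0.096 = 0.00048672
  Condition Gamma: 0.1375 × 0.11 × 0.0575 = 0.0008696875
  Condition Delta: 0.51 × 0.04 × 0.22 = 0.004488
Total = 0.00621097.
P(Condition Zeta | evidence) = 0.000304 / 0.00621097 ≈ 0.0489.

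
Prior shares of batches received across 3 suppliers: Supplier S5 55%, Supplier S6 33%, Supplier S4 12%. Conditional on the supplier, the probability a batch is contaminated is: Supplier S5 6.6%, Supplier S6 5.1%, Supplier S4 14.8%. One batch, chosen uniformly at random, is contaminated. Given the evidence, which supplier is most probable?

Supplier S5

By Bayes' rule, posterior ∝ prior × likelihood:
  Supplier S5: 0.55 × 0.066 = 0.0363
  Supplier S6: 0.33 × 0.051 = 0.01683
  Supplier S4: 0.12 × 0.148 = 0.01776
Sum = 0.07089.
Largest term belongs to Supplier S5, so Supplier S5 is most probable.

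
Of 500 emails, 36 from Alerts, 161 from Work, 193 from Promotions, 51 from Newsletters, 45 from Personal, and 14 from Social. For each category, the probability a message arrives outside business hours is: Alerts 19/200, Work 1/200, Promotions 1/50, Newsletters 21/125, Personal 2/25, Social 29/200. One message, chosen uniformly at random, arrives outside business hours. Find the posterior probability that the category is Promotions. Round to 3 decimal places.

Unnormalized posteriors (prior × likelihood):
  Alerts: 0.072 × 0.095 = 0.00684
  Work: 0.322 × 0.005 = 0.00161
  Promotions: 0.386 × 0.02 = 0.00772
  Newsletters: 0.102 × 0.168 = 0.017136
  Personal: 0.09 × 0.08 = 0.0072
  Social: 0.028 × 0.145 = 0.00406
Sum = 0.044566.
P(Promotions | evidence) = 0.00772 / 0.044566 ≈ 0.173.

0.173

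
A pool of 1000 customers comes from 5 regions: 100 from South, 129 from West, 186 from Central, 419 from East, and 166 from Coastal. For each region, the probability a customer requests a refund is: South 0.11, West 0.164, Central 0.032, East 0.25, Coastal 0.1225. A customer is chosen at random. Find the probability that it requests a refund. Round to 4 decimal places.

By Bayes' rule, posterior ∝ prior × likelihood:
  South: 0.1 × 0.11 = 0.011
  West: 0.129 × 0.164 = 0.021156
  Central: 0.186 × 0.032 = 0.005952
  East: 0.419 × 0.25 = 0.10475
  Coastal: 0.166 × 0.1225 = 0.020335
P(refund) = 0.011 + 0.021156 + 0.005952 + 0.10475 + 0.020335 = 0.163193 → 0.1632.

0.1632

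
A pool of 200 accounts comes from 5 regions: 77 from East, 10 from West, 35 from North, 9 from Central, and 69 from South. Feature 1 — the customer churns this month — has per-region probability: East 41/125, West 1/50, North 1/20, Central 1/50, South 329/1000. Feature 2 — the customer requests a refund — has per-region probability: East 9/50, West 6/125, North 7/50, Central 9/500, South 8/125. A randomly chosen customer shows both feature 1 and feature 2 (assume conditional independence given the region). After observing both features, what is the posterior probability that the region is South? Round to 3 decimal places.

Compute prior × likelihood for every hypothesis:
  East: 0.385 × 0.328 × 0.18 = 0.0227304
  West: 0.05 × 0.02 × 0.048 = 0.000048
  North: 0.175 × 0.05 × 0.14 = 0.001225
  Central: 0.045 × 0.02 × 0.018 = 0.0000162
  South: 0.345 × 0.329 × 0.064 = 0.00726432
Total = 0.03128392.
P(South | evidence) = 0.00726432 / 0.03128392 ≈ 0.232.

0.232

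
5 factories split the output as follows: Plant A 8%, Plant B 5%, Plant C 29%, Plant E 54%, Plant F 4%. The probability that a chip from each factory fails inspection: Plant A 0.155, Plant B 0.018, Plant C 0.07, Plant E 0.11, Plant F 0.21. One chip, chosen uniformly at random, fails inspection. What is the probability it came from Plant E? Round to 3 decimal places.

0.586

By Bayes' rule, posterior ∝ prior × likelihood:
  Plant A: 0.08 × 0.155 = 0.0124
  Plant B: 0.05 × 0.018 = 0.0009
  Plant C: 0.29 × 0.07 = 0.0203
  Plant E: 0.54 × 0.11 = 0.0594
  Plant F: 0.04 × 0.21 = 0.0084
Total = 0.1014.
P(Plant E | evidence) = 0.0594 / 0.1014 ≈ 0.586.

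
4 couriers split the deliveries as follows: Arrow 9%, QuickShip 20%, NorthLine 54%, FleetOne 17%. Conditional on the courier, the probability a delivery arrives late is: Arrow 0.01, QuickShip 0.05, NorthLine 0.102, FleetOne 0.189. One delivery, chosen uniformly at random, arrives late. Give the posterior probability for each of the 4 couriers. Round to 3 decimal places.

By Bayes' rule, posterior ∝ prior × likelihood:
  Arrow: 0.09 × 0.01 = 0.0009
  QuickShip: 0.2 × 0.05 = 0.01
  NorthLine: 0.54 × 0.102 = 0.05508
  FleetOne: 0.17 × 0.189 = 0.03213
Sum = 0.09811.
P(Arrow | late) = 0.0009/0.09811 ≈ 0.009
P(QuickShip | late) = 0.01/0.09811 ≈ 0.102
P(NorthLine | late) = 0.05508/0.09811 ≈ 0.561
P(FleetOne | late) = 0.03213/0.09811 ≈ 0.327

Arrow 0.009, QuickShip 0.102, NorthLine 0.561, FleetOne 0.327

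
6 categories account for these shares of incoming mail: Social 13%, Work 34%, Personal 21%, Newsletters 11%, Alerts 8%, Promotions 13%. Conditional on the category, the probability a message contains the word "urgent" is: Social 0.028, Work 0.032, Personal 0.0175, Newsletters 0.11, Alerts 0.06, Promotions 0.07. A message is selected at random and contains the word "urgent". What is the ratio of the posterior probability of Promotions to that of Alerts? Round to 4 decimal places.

Prior × likelihood for each hypothesis:
  Social: 0.13 × 0.028 = 0.00364
  Work: 0.34 × 0.032 = 0.01088
  Personal: 0.21 × 0.0175 = 0.003675
  Newsletters: 0.11 × 0.11 = 0.0121
  Alerts: 0.08 × 0.06 = 0.0048
  Promotions: 0.13 × 0.07 = 0.0091
Normalizing constant = 0.044195.
The ratio is 0.0091 / 0.0048 (the normalizer cancels) = 1.8958.

1.8958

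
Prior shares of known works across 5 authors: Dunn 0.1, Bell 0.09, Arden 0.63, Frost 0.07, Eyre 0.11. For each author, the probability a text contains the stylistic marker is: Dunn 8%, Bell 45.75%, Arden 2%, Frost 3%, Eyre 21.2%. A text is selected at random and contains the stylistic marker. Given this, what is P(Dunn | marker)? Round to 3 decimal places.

0.092

Prior × likelihood for each hypothesis:
  Dunn: 0.1 × 0.08 = 0.008
  Bell: 0.09 × 0.4575 = 0.041175
  Arden: 0.63 × 0.02 = 0.0126
  Frost: 0.07 × 0.03 = 0.0021
  Eyre: 0.11 × 0.212 = 0.02332
Sum = 0.087195.
P(Dunn | evidence) = 0.008 / 0.087195 ≈ 0.092.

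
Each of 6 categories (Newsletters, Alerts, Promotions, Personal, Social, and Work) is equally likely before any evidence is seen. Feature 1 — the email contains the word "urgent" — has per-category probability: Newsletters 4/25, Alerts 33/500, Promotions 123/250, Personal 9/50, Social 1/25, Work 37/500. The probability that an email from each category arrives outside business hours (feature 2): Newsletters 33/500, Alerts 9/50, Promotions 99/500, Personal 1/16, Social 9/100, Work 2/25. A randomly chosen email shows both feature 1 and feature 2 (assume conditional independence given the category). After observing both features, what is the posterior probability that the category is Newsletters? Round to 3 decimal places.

0.075

With a uniform prior (1/6 each), posterior ∝ likelihood:
  Newsletters: 0.16 × 0.066 = 0.01056
  Alerts: 0.066 × 0.18 = 0.01188
  Promotions: 0.492 × 0.198 = 0.097416
  Personal: 0.18 × 0.0625 = 0.01125
  Social: 0.04 × 0.09 = 0.0036
  Work: 0.074 × 0.08 = 0.00592
Normalizing constant = 0.140626.
P(Newsletters | evidence) = 0.01056 / 0.140626 ≈ 0.075.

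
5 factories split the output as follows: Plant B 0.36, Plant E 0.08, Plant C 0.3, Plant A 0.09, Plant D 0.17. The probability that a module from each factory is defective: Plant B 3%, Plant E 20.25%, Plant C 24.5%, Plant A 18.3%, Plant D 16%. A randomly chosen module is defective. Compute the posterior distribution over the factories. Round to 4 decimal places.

Plant B 0.0749, Plant E 0.1124, Plant C 0.5098, Plant A 0.1142, Plant D 0.1887

By Bayes' rule, posterior ∝ prior × likelihood:
  Plant B: 0.36 × 0.03 = 0.0108
  Plant E: 0.08 × 0.2025 = 0.0162
  Plant C: 0.3 × 0.245 = 0.0735
  Plant A: 0.09 × 0.183 = 0.01647
  Plant D: 0.17 × 0.16 = 0.0272
Sum = 0.14417.
P(Plant B | defective) = 0.0108/0.14417 ≈ 0.0749
P(Plant E | defective) = 0.0162/0.14417 ≈ 0.1124
P(Plant C | defective) = 0.0735/0.14417 ≈ 0.5098
P(Plant A | defective) = 0.01647/0.14417 ≈ 0.1142
P(Plant D | defective) = 0.0272/0.14417 ≈ 0.1887
(Check: 0.0749+0.1124+0.5098+0.1142+0.1887 = 1.0000.)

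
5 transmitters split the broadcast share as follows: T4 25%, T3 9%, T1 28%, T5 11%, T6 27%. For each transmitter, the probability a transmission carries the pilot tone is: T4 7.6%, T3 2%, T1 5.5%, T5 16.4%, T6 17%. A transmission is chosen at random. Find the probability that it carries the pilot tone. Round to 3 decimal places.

Prior × likelihood for each hypothesis:
  T4: 0.25 × 0.076 = 0.019
  T3: 0.09 × 0.02 = 0.0018
  T1: 0.28 × 0.055 = 0.0154
  T5: 0.11 × 0.164 = 0.01804
  T6: 0.27 × 0.17 = 0.0459
P(pilot) = 0.019 + 0.0018 + 0.0154 + 0.01804 + 0.0459 = 0.10014 → 0.100.

0.100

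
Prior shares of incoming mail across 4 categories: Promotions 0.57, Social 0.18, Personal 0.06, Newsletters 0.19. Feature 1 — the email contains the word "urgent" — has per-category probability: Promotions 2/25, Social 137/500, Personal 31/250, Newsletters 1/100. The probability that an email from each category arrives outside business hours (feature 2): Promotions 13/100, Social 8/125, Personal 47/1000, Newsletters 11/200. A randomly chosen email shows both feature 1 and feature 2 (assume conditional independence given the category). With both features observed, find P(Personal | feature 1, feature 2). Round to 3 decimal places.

Compute prior × likelihood for every hypothesis:
  Promotions: 0.57 × 0.08 × 0.13 = 0.005928
  Social: 0.18 × 0.274 × 0.064 = 0.00315648
  Personal: 0.06 × 0.124 × 0.047 = 0.00034968
  Newsletters: 0.19 × 0.01 × 0.055 = 0.0001045
Sum = 0.00953866.
P(Personal | evidence) = 0.00034968 / 0.00953866 ≈ 0.037.

0.037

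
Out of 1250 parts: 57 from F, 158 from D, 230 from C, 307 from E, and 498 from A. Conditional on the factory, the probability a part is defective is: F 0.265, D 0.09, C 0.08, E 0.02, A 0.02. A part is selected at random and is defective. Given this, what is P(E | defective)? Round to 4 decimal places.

By Bayes' rule, posterior ∝ prior × likelihood:
  F: 0.0456 × 0.265 = 0.012084
  D: 0.1264 × 0.09 = 0.011376
  C: 0.184 × 0.08 = 0.01472
  E: 0.2456 × 0.02 = 0.004912
  A: 0.3984 × 0.02 = 0.007968
Sum = 0.05106.
P(E | evidence) = 0.004912 / 0.05106 ≈ 0.0962.

0.0962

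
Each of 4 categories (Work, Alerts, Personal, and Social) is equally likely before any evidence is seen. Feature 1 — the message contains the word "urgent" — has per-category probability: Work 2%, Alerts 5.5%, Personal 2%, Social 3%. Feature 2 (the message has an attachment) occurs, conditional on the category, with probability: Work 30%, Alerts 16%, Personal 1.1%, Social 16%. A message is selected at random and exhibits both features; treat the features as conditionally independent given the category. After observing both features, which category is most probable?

Alerts

Since the prior is uniform, the posterior is proportional to the likelihood:
  Work: 0.02 × 0.3 = 0.006
  Alerts: 0.055 × 0.16 = 0.0088
  Personal: 0.02 × 0.011 = 0.00022
  Social: 0.03 × 0.16 = 0.0048
Total = 0.01982.
Largest term belongs to Alerts, so Alerts is most probable.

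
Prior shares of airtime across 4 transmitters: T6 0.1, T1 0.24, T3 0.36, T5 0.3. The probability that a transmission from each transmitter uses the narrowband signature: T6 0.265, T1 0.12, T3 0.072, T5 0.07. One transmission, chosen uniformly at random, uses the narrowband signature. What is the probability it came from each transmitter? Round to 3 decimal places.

T6 0.259, T1 0.282, T3 0.254, T5 0.205

By Bayes' rule, posterior ∝ prior × likelihood:
  T6: 0.1 × 0.265 = 0.0265
  T1: 0.24 × 0.12 = 0.0288
  T3: 0.36 × 0.072 = 0.02592
  T5: 0.3 × 0.07 = 0.021
Total = 0.10222.
P(T6 | narrowband) = 0.0265/0.10222 ≈ 0.259
P(T1 | narrowband) = 0.0288/0.10222 ≈ 0.282
P(T3 | narrowband) = 0.02592/0.10222 ≈ 0.254
P(T5 | narrowband) = 0.021/0.10222 ≈ 0.205
(Check: 0.259+0.282+0.254+0.205 = 1.000.)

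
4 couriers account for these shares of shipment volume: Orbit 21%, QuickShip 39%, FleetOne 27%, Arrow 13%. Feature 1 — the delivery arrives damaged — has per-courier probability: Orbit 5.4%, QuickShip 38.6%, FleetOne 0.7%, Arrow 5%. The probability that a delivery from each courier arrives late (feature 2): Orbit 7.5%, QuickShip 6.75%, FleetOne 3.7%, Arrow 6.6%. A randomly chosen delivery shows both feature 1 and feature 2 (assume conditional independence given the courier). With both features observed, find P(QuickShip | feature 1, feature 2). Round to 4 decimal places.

0.8828

Prior × likelihood for each hypothesis:
  Orbit: 0.21 × 0.054 × 0.075 = 0.0008505
  QuickShip: 0.39 × 0.386 × 0.0675 = 0.01016145
  FleetOne: 0.27 × 0.007 × 0.037 = 0.00006993
  Arrow: 0.13 × 0.05 × 0.066 = 0.000429
Total = 0.01151088.
P(QuickShip | evidence) = 0.01016145 / 0.01151088 ≈ 0.8828.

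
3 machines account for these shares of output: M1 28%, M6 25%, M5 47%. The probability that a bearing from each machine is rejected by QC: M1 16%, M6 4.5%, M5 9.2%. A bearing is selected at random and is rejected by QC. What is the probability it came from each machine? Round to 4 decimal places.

M1 0.4512, M6 0.1133, M5 0.4355

Prior × likelihood for each hypothesis:
  M1: 0.28 × 0.16 = 0.0448
  M6: 0.25 × 0.045 = 0.01125
  M5: 0.47 × 0.092 = 0.04324
Sum = 0.09929.
P(M1 | rejected) = 0.0448/0.09929 ≈ 0.4512
P(M6 | rejected) = 0.01125/0.09929 ≈ 0.1133
P(M5 | rejected) = 0.04324/0.09929 ≈ 0.4355
(Check: 0.4512+0.1133+0.4355 = 1.0000.)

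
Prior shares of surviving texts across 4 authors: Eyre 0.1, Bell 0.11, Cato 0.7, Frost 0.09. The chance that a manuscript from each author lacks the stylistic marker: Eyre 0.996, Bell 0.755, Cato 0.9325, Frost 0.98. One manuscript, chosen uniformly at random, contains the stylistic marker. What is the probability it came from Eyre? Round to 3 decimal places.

0.005

Taking complements, P(marker | each) = Eyre 0.004, Bell 0.245, Cato 0.0675, Frost 0.02.
Compute prior × likelihood for every hypothesis:
  Eyre: 0.1 × 0.004 = 0.0004
  Bell: 0.11 × 0.245 = 0.02695
  Cato: 0.7 × 0.0675 = 0.04725
  Frost: 0.09 × 0.02 = 0.0018
Total = 0.0764.
P(Eyre | evidence) = 0.0004 / 0.0764 ≈ 0.005.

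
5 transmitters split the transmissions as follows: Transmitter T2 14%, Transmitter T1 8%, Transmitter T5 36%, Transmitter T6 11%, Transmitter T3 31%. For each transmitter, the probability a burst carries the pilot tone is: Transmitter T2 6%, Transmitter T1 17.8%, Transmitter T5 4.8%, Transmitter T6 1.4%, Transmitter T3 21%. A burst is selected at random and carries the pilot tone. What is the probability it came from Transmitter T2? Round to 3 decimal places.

By Bayes' rule, posterior ∝ prior × likelihood:
  Transmitter T2: 0.14 × 0.06 = 0.0084
  Transmitter T1: 0.08 × 0.178 = 0.01424
  Transmitter T5: 0.36 × 0.048 = 0.01728
  Transmitter T6: 0.11 × 0.014 = 0.00154
  Transmitter T3: 0.31 × 0.21 = 0.0651
Total = 0.10656.
P(Transmitter T2 | evidence) = 0.0084 / 0.10656 ≈ 0.079.

0.079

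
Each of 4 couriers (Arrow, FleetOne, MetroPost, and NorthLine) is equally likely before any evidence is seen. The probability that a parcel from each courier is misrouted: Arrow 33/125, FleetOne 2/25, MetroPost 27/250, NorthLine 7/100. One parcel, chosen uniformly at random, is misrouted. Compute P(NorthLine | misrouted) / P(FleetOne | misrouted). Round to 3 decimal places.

Since the prior is uniform, the posterior is proportional to the likelihood:
  Arrow: 0.264
  FleetOne: 0.08
  MetroPost: 0.108
  NorthLine: 0.07
Sum = 0.522.
The ratio is 0.07 / 0.08 (the normalizer cancels) = 0.875.

0.875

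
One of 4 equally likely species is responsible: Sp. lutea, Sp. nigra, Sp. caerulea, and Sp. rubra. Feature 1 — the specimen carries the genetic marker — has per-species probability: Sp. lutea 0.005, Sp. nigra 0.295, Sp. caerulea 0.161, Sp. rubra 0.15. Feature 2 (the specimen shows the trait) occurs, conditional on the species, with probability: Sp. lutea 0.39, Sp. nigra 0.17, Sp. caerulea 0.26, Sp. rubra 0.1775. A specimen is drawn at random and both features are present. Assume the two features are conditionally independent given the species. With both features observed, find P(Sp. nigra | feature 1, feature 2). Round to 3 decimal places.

0.416

With a uniform prior (1/4 each), posterior ∝ likelihood:
  Sp. lutea: 0.005 × 0.39 = 0.00195
  Sp. nigra: 0.295 × 0.17 = 0.05015
  Sp. caerulea: 0.161 × 0.26 = 0.04186
  Sp. rubra: 0.15 × 0.1775 = 0.026625
Sum = 0.120585.
P(Sp. nigra | evidence) = 0.05015 / 0.120585 ≈ 0.416.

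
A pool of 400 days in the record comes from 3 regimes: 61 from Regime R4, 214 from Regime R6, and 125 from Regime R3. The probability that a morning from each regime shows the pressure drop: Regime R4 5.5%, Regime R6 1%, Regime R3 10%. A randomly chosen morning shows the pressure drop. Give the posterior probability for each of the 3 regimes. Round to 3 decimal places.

Regime R4 0.186, Regime R6 0.119, Regime R3 0.695

By Bayes' rule, posterior ∝ prior × likelihood:
  Regime R4: 0.1525 × 0.055 = 0.0083875
  Regime R6: 0.535 × 0.01 = 0.00535
  Regime R3: 0.3125 × 0.1 = 0.03125
Normalizing constant = 0.0449875.
P(Regime R4 | drop) = 0.0083875/0.0449875 ≈ 0.186
P(Regime R6 | drop) = 0.00535/0.0449875 ≈ 0.119
P(Regime R3 | drop) = 0.03125/0.0449875 ≈ 0.695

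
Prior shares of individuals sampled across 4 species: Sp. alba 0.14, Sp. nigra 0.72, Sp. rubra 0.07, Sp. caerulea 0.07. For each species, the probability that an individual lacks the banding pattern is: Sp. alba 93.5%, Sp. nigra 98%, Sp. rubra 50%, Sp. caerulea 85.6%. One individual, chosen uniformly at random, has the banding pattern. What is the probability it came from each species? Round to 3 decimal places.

Taking complements, P(banded | each) = Sp. alba 0.065, Sp. nigra 0.02, Sp. rubra 0.5, Sp. caerulea 0.144.
Prior × likelihood for each hypothesis:
  Sp. alba: 0.14 × 0.065 = 0.0091
  Sp. nigra: 0.72 × 0.02 = 0.0144
  Sp. rubra: 0.07 × 0.5 = 0.035
  Sp. caerulea: 0.07 × 0.144 = 0.01008
Sum = 0.06858.
P(Sp. alba | banded) = 0.0091/0.06858 ≈ 0.133
P(Sp. nigra | banded) = 0.0144/0.06858 ≈ 0.210
P(Sp. rubra | banded) = 0.035/0.06858 ≈ 0.510
P(Sp. caerulea | banded) = 0.01008/0.06858 ≈ 0.147

Sp. alba 0.133, Sp. nigra 0.210, Sp. rubra 0.510, Sp. caerulea 0.147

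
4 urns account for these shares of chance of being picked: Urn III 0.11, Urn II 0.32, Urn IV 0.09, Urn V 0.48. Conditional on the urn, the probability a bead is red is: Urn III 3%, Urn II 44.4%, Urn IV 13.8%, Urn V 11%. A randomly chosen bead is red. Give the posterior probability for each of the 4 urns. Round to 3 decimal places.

Urn III 0.016, Urn II 0.675, Urn IV 0.059, Urn V 0.251

Unnormalized posteriors (prior × likelihood):
  Urn III: 0.11 × 0.03 = 0.0033
  Urn II: 0.32 × 0.444 = 0.14208
  Urn IV: 0.09 × 0.138 = 0.01242
  Urn V: 0.48 × 0.11 = 0.0528
Total = 0.2106.
P(Urn III | red) = 0.0033/0.2106 ≈ 0.016
P(Urn II | red) = 0.14208/0.2106 ≈ 0.675
P(Urn IV | red) = 0.01242/0.2106 ≈ 0.059
P(Urn V | red) = 0.0528/0.2106 ≈ 0.251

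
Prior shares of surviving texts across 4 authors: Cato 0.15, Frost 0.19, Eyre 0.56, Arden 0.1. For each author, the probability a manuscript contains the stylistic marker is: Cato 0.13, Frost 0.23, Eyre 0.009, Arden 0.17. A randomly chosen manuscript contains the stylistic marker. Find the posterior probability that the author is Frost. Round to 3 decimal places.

0.513

Compute prior × likelihood for every hypothesis:
  Cato: 0.15 × 0.13 = 0.0195
  Frost: 0.19 × 0.23 = 0.0437
  Eyre: 0.56 × 0.009 = 0.00504
  Arden: 0.1 × 0.17 = 0.017
Sum = 0.08524.
P(Frost | evidence) = 0.0437 / 0.08524 ≈ 0.513.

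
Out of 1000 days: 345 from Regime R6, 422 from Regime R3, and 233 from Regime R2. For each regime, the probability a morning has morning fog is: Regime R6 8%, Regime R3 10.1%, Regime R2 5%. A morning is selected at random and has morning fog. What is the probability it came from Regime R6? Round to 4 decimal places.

By Bayes' rule, posterior ∝ prior × likelihood:
  Regime R6: 0.345 × 0.08 = 0.0276
  Regime R3: 0.422 × 0.101 = 0.042622
  Regime R2: 0.233 × 0.05 = 0.01165
Total = 0.081872.
P(Regime R6 | evidence) = 0.0276 / 0.081872 ≈ 0.3371.

0.3371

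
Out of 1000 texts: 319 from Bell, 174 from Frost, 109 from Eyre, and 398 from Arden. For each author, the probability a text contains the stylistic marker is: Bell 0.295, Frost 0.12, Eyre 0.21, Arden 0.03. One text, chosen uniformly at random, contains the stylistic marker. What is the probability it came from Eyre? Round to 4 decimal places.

By Bayes' rule, posterior ∝ prior × likelihood:
  Bell: 0.319 × 0.295 = 0.094105
  Frost: 0.174 × 0.12 = 0.02088
  Eyre: 0.109 × 0.21 = 0.02289
  Arden: 0.398 × 0.03 = 0.01194
Normalizing constant = 0.149815.
P(Eyre | evidence) = 0.02289 / 0.149815 ≈ 0.1528.

0.1528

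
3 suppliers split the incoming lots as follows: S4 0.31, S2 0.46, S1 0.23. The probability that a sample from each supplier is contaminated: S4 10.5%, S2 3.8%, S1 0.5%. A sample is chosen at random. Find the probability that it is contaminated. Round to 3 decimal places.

By Bayes' rule, posterior ∝ prior × likelihood:
  S4: 0.31 × 0.105 = 0.03255
  S2: 0.46 × 0.038 = 0.01748
  S1: 0.23 × 0.005 = 0.00115
P(contaminated) = 0.03255 + 0.01748 + 0.00115 = 0.05118 → 0.051.

0.051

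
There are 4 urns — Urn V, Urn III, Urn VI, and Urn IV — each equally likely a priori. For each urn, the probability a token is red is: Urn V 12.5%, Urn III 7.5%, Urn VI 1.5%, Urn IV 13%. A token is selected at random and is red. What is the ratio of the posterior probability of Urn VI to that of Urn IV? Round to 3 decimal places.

0.115

With a uniform prior (1/4 each), posterior ∝ likelihood:
  Urn V: 0.125
  Urn III: 0.075
  Urn VI: 0.015
  Urn IV: 0.13
Normalizing constant = 0.345.
The ratio is 0.015 / 0.13 (the normalizer cancels) = 0.115.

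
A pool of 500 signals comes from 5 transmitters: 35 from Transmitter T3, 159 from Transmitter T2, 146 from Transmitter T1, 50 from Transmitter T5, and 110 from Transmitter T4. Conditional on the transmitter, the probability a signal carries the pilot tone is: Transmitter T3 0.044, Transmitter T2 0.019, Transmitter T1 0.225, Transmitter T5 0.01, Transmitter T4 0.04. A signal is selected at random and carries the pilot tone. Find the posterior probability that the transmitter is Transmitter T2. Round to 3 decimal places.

0.071

By Bayes' rule, posterior ∝ prior × likelihood:
  Transmitter T3: 0.07 × 0.044 = 0.00308
  Transmitter T2: 0.318 × 0.019 = 0.006042
  Transmitter T1: 0.292 × 0.225 = 0.0657
  Transmitter T5: 0.1 × 0.01 = 0.001
  Transmitter T4: 0.22 × 0.04 = 0.0088
Sum = 0.084622.
P(Transmitter T2 | evidence) = 0.006042 / 0.084622 ≈ 0.071.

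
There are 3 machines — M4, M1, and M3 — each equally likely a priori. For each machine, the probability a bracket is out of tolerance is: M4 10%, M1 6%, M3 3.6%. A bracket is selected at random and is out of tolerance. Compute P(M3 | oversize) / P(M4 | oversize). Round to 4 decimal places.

Since the prior is uniform, the posterior is proportional to the likelihood:
  M4: 0.1
  M1: 0.06
  M3: 0.036
Total = 0.196.
The ratio is 0.036 / 0.1 (the normalizer cancels) = 0.3600.

0.3600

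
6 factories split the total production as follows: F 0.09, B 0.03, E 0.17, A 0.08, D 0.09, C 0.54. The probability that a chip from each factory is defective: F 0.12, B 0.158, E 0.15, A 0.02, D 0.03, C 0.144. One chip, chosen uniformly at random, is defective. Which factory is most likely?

C

Unnormalized posteriors (prior × likelihood):
  F: 0.09 × 0.12 = 0.0108
  B: 0.03 × 0.158 = 0.00474
  E: 0.17 × 0.15 = 0.0255
  A: 0.08 × 0.02 = 0.0016
  D: 0.09 × 0.03 = 0.0027
  C: 0.54 × 0.144 = 0.07776
Total = 0.1231.
Largest term belongs to C, so C is most probable.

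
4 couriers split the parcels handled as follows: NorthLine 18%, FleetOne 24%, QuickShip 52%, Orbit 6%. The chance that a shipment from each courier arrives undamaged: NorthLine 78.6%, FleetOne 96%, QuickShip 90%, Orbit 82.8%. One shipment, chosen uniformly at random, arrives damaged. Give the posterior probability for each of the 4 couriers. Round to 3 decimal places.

NorthLine 0.349, FleetOne 0.087, QuickShip 0.471, Orbit 0.093

Taking complements, P(damaged | each) = NorthLine 0.214, FleetOne 0.04, QuickShip 0.1, Orbit 0.172.
Unnormalized posteriors (prior × likelihood):
  NorthLine: 0.18 × 0.214 = 0.03852
  FleetOne: 0.24 × 0.04 = 0.0096
  QuickShip: 0.52 × 0.1 = 0.052
  Orbit: 0.06 × 0.172 = 0.01032
Total = 0.11044.
P(NorthLine | damaged) = 0.03852/0.11044 ≈ 0.349
P(FleetOne | damaged) = 0.0096/0.11044 ≈ 0.087
P(QuickShip | damaged) = 0.052/0.11044 ≈ 0.471
P(Orbit | damaged) = 0.01032/0.11044 ≈ 0.093
(Check: 0.349+0.087+0.471+0.093 = 1.000.)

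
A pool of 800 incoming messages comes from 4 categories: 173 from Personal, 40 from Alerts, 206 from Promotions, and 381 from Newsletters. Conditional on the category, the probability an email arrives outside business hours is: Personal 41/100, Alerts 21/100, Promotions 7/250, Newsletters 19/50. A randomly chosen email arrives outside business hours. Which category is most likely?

Unnormalized posteriors (prior × likelihood):
  Personal: 0.21625 × 0.41 = 0.0886625
  Alerts: 0.05 × 0.21 = 0.0105
  Promotions: 0.2575 × 0.028 = 0.00721
  Newsletters: 0.47625 × 0.38 = 0.180975
Total = 0.2873475.
Largest term belongs to Newsletters, so Newsletters is most probable.

Newsletters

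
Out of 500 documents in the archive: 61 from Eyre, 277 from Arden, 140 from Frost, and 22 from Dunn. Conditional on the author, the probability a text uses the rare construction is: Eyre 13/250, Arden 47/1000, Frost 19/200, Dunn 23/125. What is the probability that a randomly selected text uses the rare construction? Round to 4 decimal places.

Compute prior × likelihood for every hypothesis:
  Eyre: 0.122 × 0.052 = 0.006344
  Arden: 0.554 × 0.047 = 0.026038
  Frost: 0.28 × 0.095 = 0.0266
  Dunn: 0.044 × 0.184 = 0.008096
P(rare-form) = 0.006344 + 0.026038 + 0.0266 + 0.008096 = 0.067078 → 0.0671.

0.0671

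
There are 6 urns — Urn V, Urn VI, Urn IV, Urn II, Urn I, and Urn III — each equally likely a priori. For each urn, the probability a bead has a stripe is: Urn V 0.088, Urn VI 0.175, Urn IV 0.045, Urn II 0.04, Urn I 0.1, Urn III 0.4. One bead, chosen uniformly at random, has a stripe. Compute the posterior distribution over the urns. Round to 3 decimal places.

Urn V 0.104, Urn VI 0.206, Urn IV 0.053, Urn II 0.047, Urn I 0.118, Urn III 0.472

With a uniform prior (1/6 each), posterior ∝ likelihood:
  Urn V: 0.088
  Urn VI: 0.175
  Urn IV: 0.045
  Urn II: 0.04
  Urn I: 0.1
  Urn III: 0.4
Total = 0.848.
P(Urn V | striped) = 0.088/0.848 ≈ 0.104
P(Urn VI | striped) = 0.175/0.848 ≈ 0.206
P(Urn IV | striped) = 0.045/0.848 ≈ 0.053
P(Urn II | striped) = 0.04/0.848 ≈ 0.047
P(Urn I | striped) = 0.1/0.848 ≈ 0.118
P(Urn III | striped) = 0.4/0.848 ≈ 0.472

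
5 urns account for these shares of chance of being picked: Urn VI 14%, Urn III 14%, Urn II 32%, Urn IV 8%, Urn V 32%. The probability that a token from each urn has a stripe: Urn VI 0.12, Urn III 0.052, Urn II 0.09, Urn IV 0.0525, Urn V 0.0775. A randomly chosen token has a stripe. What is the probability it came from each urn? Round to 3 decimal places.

Prior × likelihood for each hypothesis:
  Urn VI: 0.14 × 0.12 = 0.0168
  Urn III: 0.14 × 0.052 = 0.00728
  Urn II: 0.32 × 0.09 = 0.0288
  Urn IV: 0.08 × 0.0525 = 0.0042
  Urn V: 0.32 × 0.0775 = 0.0248
Sum = 0.08188.
P(Urn VI | striped) = 0.0168/0.08188 ≈ 0.205
P(Urn III | striped) = 0.00728/0.08188 ≈ 0.089
P(Urn II | striped) = 0.0288/0.08188 ≈ 0.352
P(Urn IV | striped) = 0.0042/0.08188 ≈ 0.051
P(Urn V | striped) = 0.0248/0.08188 ≈ 0.303
(Check: 0.205+0.089+0.352+0.051+0.303 = 1.000.)

Urn VI 0.205, Urn III 0.089, Urn II 0.352, Urn IV 0.051, Urn V 0.303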